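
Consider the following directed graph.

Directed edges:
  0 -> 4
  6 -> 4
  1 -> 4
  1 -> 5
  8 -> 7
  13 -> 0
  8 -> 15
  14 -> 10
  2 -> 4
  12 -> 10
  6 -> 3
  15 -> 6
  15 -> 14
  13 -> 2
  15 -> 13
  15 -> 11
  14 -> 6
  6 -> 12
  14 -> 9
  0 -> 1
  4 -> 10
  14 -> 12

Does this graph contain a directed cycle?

No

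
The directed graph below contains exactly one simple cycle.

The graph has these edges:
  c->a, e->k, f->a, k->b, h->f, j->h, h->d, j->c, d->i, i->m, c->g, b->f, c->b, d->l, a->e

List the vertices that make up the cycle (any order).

a, b, e, f, k

DFS with gray/black marking from a:
a gray
  e gray
    k gray
      b gray
        f gray
          f→a: a is gray → back edge
Back edge closes the cycle a → e → k → b → f → a; its vertices are {a, b, e, f, k}.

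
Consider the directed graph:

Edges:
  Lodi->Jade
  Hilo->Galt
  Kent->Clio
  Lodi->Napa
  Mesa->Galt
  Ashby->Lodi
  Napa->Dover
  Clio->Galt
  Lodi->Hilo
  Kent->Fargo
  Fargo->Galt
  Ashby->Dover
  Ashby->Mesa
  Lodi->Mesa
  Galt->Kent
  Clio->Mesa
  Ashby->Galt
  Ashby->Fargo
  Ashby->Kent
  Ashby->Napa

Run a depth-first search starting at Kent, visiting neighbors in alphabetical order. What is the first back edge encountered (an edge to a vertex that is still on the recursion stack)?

Galt→Kent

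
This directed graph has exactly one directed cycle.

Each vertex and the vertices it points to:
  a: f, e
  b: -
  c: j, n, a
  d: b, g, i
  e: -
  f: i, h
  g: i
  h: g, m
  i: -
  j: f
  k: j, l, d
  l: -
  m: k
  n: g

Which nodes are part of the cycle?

f, h, j, k, m

DFS with gray/black marking from j:
j gray
  f gray
    i gray
    i black
    h gray
      g gray
        g→i: i black — skip
      g black
      m gray
        k gray
          k→j: j is gray → back edge
Back edge closes the cycle j → f → h → m → k → j; its vertices are {f, h, j, k, m}.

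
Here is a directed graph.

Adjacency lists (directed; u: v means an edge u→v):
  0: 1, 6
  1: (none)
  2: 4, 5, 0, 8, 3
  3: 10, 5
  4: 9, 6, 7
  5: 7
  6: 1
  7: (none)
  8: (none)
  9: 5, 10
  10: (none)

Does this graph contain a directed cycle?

DFS with white/gray/black marking, starting from 2:
2 gray
  4 gray
    9 gray
      5 gray
        7 gray
        7 black
      5 black
      10 gray
      10 black
    9 black
    6 gray
      1 gray
      1 black
    6 black
    4→7: 7 black — skip
  4 black
  2→5: 5 black — skip
  0 gray
    0→1: 1 black — skip
    0→6: 6 black — skip
  0 black
  8 gray
  8 black
  3 gray
    3→10: 10 black — skip
    3→5: 5 black — skip
  3 black
2 black
Every edge goes to a white or black vertex — no back edge, so the graph is acyclic.

No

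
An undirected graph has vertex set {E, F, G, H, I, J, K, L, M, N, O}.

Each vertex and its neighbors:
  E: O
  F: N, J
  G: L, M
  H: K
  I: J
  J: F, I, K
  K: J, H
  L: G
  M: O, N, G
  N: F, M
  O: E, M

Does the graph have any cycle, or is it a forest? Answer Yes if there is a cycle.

DFS, tracking each vertex's parent; an edge to a visited non-parent vertex closes a cycle.
Start from F:
visit F (parent –)
  visit N (parent F)
    N–F: parent, skip
    visit M (parent N)
      visit O (parent M)
        visit E (parent O)
          E–O: parent, skip
        O–M: parent, skip
      M–N: parent, skip
      visit G (parent M)
        visit L (parent G)
          L–G: parent, skip
        G–M: parent, skip
  visit J (parent F)
    J–F: parent, skip
    visit I (parent J)
      I–J: parent, skip
    visit K (parent J)
      K–J: parent, skip
      visit H (parent K)
        H–K: parent, skip
No non-parent visited neighbor found — the graph is a forest.

No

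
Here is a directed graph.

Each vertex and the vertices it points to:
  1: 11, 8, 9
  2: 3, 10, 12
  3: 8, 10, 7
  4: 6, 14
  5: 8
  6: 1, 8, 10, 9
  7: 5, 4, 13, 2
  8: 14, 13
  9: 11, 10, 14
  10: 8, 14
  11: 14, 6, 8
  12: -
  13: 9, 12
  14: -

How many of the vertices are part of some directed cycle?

10

A vertex is on a directed cycle iff it belongs to a strongly connected component of size ≥ 2 (or has a self-loop).
The vertices on cycles are {1, 2, 3, 6, 7, 8, 9, 10, 11, 13} — 10 in total.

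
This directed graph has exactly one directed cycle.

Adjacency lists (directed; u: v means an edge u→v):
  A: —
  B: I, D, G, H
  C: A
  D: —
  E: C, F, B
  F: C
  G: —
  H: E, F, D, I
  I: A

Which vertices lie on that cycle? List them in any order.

DFS with gray/black marking from E:
E gray
  C gray
    A gray
    A black
  C black
  F gray
    F→C: C black — skip
  F black
  B gray
    I gray
      I→A: A black — skip
    I black
    D gray
    D black
    G gray
    G black
    H gray
      H→E: E is gray → back edge
Back edge closes the cycle E → B → H → E; its vertices are {B, E, H}.

B, E, H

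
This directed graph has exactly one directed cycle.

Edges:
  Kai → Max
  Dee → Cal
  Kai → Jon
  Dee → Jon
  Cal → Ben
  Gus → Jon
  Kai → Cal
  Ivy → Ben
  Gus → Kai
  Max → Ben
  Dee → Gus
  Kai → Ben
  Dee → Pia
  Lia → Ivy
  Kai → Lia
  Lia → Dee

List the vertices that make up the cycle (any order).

Dee, Gus, Kai, Lia

DFS with gray/black marking from Dee:
Dee gray
  Gus gray
    Jon gray
    Jon black
    Kai gray
      Kai→Jon: Jon black — skip
      Max gray
        Ben gray
        Ben black
      Max black
      Cal gray
        Cal→Ben: Ben black — skip
      Cal black
      Lia gray
        Lia→Dee: Dee is gray → back edge
Back edge closes the cycle Dee → Gus → Kai → Lia → Dee; its vertices are {Dee, Gus, Kai, Lia}.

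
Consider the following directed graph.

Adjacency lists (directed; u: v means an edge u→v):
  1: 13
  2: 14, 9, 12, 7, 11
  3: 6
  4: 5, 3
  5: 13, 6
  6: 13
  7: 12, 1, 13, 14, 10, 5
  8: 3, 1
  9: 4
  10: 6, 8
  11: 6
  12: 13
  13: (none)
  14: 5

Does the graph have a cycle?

No

DFS with white/gray/black marking, starting from 8:
8 gray
  3 gray
    6 gray
      13 gray
      13 black
    6 black
  3 black
  1 gray
    1→13: 13 black — skip
  1 black
8 black
2 gray
  14 gray
    5 gray
      5→13: 13 black — skip
      5→6: 6 black — skip
    5 black
  14 black
  9 gray
    4 gray
      4→5: 5 black — skip
      4→3: 3 black — skip
    4 black
  9 black
  12 gray
    12→13: 13 black — skip
  12 black
  7 gray
    7→12: 12 black — skip
    7→1: 1 black — skip
    7→13: 13 black — skip
    7→14: 14 black — skip
    10 gray
      10→6: 6 black — skip
      10→8: 8 black — skip
    10 black
    7→5: 5 black — skip
  7 black
  11 gray
    11→6: 6 black — skip
  11 black
2 black
Every edge goes to a white or black vertex — no back edge, so the graph is acyclic.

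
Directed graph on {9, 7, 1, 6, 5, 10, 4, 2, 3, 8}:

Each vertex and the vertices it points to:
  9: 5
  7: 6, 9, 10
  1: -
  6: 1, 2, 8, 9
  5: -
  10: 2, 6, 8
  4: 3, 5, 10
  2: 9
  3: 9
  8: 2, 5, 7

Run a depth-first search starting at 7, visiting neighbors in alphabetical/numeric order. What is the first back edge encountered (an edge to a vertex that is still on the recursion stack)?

DFS from 7 (visiting neighbors in alphabetical/numeric order); mark gray on enter, black on exit:
7 gray
  6 gray
    1 gray
    1 black
    2 gray
      9 gray
        5 gray
        5 black
      9 black
    2 black
    8 gray
      8→2: 2 black — skip
      8→5: 5 black — skip
      8→7: 7 is gray → back edge
First back edge: 8 → 7.

8->7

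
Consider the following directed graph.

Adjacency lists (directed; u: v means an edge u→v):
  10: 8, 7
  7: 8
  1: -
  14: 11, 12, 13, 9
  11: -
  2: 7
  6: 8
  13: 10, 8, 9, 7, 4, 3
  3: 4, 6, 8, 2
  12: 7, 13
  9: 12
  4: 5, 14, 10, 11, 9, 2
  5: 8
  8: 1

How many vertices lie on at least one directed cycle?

A vertex is on a directed cycle iff it belongs to a strongly connected component of size ≥ 2 (or has a self-loop).
The vertices on cycles are {3, 4, 9, 12, 13, 14} — 6 in total.

6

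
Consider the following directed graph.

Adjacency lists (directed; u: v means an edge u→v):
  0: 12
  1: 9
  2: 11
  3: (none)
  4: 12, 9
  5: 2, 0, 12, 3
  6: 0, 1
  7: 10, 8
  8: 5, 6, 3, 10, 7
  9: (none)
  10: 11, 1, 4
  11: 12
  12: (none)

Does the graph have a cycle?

Yes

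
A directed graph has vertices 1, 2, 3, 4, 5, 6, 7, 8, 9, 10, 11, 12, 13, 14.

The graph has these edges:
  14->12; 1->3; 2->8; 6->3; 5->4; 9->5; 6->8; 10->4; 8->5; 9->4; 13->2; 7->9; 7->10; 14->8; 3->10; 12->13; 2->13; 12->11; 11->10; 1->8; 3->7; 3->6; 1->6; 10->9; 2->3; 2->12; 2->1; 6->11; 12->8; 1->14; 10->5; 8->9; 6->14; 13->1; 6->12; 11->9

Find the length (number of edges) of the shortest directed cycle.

2

For each vertex v, BFS finds the shortest path from v back to v.
The shortest such closed walk is 13 → 2 → 13, length 2.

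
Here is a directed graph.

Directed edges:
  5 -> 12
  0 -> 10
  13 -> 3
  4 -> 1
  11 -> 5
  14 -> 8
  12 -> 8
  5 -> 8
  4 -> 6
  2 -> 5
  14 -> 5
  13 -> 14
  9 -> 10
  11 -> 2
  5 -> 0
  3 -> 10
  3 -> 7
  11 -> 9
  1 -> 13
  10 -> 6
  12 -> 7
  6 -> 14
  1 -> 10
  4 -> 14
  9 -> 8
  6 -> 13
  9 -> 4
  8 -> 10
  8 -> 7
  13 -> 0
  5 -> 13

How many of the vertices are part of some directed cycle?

9

A vertex is on a directed cycle iff it belongs to a strongly connected component of size ≥ 2 (or has a self-loop).
The vertices on cycles are {0, 3, 5, 6, 8, 10, 12, 13, 14} — 9 in total.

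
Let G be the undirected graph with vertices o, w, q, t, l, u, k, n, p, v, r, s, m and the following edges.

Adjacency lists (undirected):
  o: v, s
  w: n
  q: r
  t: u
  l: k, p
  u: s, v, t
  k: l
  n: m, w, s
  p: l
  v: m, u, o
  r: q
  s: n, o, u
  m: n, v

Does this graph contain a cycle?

Yes

DFS, tracking each vertex's parent; an edge to a visited non-parent vertex closes a cycle.
Start from p:
visit p (parent –)
  visit l (parent p)
    visit k (parent l)
      k–l: parent, skip
    l–p: parent, skip
visit o (parent –)
  visit v (parent o)
    visit m (parent v)
      visit n (parent m)
        n–m: parent, skip
        visit w (parent n)
          w–n: parent, skip
        visit s (parent n)
          s–n: parent, skip
          s–o: o visited and ≠ parent → cycle
Cycle: o – v – m – n – s – o.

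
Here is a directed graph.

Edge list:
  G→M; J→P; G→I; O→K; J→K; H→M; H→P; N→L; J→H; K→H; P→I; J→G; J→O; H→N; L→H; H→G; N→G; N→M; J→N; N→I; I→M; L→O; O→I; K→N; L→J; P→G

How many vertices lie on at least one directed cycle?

A vertex is on a directed cycle iff it belongs to a strongly connected component of size ≥ 2 (or has a self-loop).
The vertices on cycles are {H, J, K, L, N, O} — 6 in total.

6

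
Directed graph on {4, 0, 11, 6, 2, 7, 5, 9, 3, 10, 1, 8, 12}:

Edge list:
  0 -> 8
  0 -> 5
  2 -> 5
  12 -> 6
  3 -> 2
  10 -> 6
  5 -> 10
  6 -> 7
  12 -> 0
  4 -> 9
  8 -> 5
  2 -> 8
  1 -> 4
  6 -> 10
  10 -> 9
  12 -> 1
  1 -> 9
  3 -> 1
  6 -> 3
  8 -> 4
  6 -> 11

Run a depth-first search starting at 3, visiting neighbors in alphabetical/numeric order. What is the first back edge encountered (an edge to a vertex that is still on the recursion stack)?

DFS from 3 (visiting neighbors in alphabetical/numeric order); mark gray on enter, black on exit:
3 gray
  1 gray
    4 gray
      9 gray
      9 black
    4 black
    1→9: 9 black — skip
  1 black
  2 gray
    5 gray
      10 gray
        6 gray
          6→3: 3 is gray → back edge
First back edge: 6 → 3.

6→3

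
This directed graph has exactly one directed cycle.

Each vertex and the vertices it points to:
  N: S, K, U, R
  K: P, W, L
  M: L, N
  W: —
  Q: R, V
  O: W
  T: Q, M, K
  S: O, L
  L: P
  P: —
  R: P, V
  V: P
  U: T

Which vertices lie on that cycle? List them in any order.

M, N, T, U

DFS with gray/black marking from M:
M gray
  L gray
    P gray
    P black
  L black
  N gray
    S gray
      O gray
        W gray
        W black
      O black
      S→L: L black — skip
    S black
    K gray
      K→P: P black — skip
      K→W: W black — skip
      K→L: L black — skip
    K black
    U gray
      T gray
        Q gray
          R gray
            R→P: P black — skip
            V gray
              V→P: P black — skip
            V black
          R black
          Q→V: V black — skip
        Q black
        T→M: M is gray → back edge
Back edge closes the cycle M → N → U → T → M; its vertices are {M, N, T, U}.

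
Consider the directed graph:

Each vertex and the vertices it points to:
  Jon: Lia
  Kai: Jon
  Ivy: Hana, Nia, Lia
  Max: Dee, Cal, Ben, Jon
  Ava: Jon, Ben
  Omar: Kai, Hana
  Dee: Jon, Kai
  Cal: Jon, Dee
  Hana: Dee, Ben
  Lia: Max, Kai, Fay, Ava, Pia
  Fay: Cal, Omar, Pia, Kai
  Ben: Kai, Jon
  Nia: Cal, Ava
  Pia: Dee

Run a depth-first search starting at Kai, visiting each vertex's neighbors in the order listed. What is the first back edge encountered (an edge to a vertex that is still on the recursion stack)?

Dee->Jon

DFS from Kai (visiting each vertex's neighbors in the order listed); mark gray on enter, black on exit:
Kai gray
  Jon gray
    Lia gray
      Max gray
        Dee gray
          Dee→Jon: Jon is gray → back edge
First back edge: Dee → Jon.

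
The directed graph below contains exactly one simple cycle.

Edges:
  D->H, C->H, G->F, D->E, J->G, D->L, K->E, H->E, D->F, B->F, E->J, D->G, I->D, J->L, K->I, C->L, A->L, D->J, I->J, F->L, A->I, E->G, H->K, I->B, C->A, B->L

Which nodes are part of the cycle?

DFS with gray/black marking from H:
H gray
  K gray
    E gray
      J gray
        G gray
          F gray
            L gray
            L black
          F black
        G black
        J→L: L black — skip
      J black
      E→G: G black — skip
    E black
    I gray
      I→J: J black — skip
      B gray
        B→L: L black — skip
        B→F: F black — skip
      B black
      D gray
        D→E: E black — skip
        D→J: J black — skip
        D→F: F black — skip
        D→L: L black — skip
        D→G: G black — skip
        D→H: H is gray → back edge
Back edge closes the cycle H → K → I → D → H; its vertices are {D, H, I, K}.

D, H, I, K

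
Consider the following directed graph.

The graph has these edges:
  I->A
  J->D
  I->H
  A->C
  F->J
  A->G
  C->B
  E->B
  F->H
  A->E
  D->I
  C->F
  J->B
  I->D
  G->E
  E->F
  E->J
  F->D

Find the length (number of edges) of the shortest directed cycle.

For each vertex v, BFS finds the shortest path from v back to v.
The shortest such closed walk is D → I → D, length 2.

2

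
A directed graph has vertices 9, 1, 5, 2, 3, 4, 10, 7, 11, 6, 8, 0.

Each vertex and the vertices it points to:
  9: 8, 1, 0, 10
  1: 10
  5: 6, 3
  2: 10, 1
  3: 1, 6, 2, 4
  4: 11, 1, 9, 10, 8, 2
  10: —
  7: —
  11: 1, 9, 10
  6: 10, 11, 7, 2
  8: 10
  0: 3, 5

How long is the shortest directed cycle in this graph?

For each vertex v, BFS finds the shortest path from v back to v.
The shortest such closed walk is 4 → 9 → 0 → 3 → 4, length 4.

4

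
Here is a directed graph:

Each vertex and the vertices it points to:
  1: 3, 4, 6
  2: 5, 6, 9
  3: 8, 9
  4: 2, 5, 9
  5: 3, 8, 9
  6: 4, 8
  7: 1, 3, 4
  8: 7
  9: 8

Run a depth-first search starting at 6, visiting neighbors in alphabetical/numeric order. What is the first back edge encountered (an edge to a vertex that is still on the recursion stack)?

1->3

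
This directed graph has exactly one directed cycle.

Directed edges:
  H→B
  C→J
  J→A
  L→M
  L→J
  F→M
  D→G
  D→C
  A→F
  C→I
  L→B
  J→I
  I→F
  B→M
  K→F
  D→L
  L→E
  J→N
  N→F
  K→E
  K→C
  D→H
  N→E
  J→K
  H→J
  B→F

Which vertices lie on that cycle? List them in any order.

C, J, K

DFS with gray/black marking from C:
C gray
  J gray
    A gray
      F gray
        M gray
        M black
      F black
    A black
    I gray
      I→F: F black — skip
    I black
    N gray
      E gray
      E black
      N→F: F black — skip
    N black
    K gray
      K→E: E black — skip
      K→C: C is gray → back edge
Back edge closes the cycle C → J → K → C; its vertices are {C, J, K}.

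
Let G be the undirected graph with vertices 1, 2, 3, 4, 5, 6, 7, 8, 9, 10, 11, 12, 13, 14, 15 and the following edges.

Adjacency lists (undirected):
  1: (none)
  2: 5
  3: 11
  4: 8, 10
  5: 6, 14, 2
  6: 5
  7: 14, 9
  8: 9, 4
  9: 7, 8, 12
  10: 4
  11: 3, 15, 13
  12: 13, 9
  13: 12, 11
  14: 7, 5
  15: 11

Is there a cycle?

No

DFS, tracking each vertex's parent; an edge to a visited non-parent vertex closes a cycle.
Start from 1:
visit 1 (parent –)
visit 2 (parent –)
  visit 5 (parent 2)
    visit 6 (parent 5)
      6–5: parent, skip
    visit 14 (parent 5)
      visit 7 (parent 14)
        7–14: parent, skip
        visit 9 (parent 7)
          9–7: parent, skip
          visit 8 (parent 9)
            8–9: parent, skip
            visit 4 (parent 8)
              4–8: parent, skip
              visit 10 (parent 4)
                10–4: parent, skip
          visit 12 (parent 9)
            visit 13 (parent 12)
              13–12: parent, skip
              visit 11 (parent 13)
                visit 3 (parent 11)
                  3–11: parent, skip
                visit 15 (parent 11)
                  15–11: parent, skip
                11–13: parent, skip
            12–9: parent, skip
      14–5: parent, skip
    5–2: parent, skip
No non-parent visited neighbor found — the graph is a forest.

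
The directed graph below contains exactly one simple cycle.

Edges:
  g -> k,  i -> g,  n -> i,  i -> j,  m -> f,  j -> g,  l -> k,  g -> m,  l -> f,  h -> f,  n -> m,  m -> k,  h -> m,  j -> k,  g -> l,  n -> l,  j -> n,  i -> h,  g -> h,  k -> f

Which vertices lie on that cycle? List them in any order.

DFS with gray/black marking from j:
j gray
  g gray
    k gray
      f gray
      f black
    k black
    m gray
      m→f: f black — skip
      m→k: k black — skip
    m black
    h gray
      h→m: m black — skip
      h→f: f black — skip
    h black
    l gray
      l→f: f black — skip
      l→k: k black — skip
    l black
  g black
  n gray
    n→l: l black — skip
    i gray
      i→h: h black — skip
      i→j: j is gray → back edge
Back edge closes the cycle j → n → i → j; its vertices are {i, j, n}.

i, j, n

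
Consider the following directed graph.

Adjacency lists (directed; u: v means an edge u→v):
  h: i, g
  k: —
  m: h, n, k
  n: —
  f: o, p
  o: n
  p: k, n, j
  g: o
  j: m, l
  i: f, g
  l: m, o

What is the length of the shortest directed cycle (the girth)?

6

For each vertex v, BFS finds the shortest path from v back to v.
The shortest such closed walk is p → j → m → h → i → f → p, length 6.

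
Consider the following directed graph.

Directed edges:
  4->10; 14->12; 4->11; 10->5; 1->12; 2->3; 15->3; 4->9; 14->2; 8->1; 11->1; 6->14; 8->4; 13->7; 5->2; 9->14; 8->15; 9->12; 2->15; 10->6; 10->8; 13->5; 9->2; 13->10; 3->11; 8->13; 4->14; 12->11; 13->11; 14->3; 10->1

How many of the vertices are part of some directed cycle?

7

A vertex is on a directed cycle iff it belongs to a strongly connected component of size ≥ 2 (or has a self-loop).
The vertices on cycles are {1, 4, 8, 10, 11, 12, 13} — 7 in total.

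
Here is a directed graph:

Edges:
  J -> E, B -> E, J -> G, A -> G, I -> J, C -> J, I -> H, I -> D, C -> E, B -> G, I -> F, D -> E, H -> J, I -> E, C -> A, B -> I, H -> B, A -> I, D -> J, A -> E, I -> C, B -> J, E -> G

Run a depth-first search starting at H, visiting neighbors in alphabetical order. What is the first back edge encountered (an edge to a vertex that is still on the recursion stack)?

A→I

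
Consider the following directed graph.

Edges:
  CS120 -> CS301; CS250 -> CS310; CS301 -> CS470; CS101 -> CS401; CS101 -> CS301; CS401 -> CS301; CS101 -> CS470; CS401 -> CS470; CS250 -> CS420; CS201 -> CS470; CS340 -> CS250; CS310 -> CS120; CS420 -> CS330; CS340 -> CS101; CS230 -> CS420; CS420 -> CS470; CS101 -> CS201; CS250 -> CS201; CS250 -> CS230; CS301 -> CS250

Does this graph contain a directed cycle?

Yes

DFS with white/gray/black marking, starting from CS401:
CS401 gray
  CS301 gray
    CS250 gray
      CS201 gray
        CS470 gray
        CS470 black
      CS201 black
      CS230 gray
        CS420 gray
          CS420→CS470: CS470 black — skip
          CS330 gray
          CS330 black
        CS420 black
      CS230 black
      CS250→CS420: CS420 black — skip
      CS310 gray
        CS120 gray
          CS120→CS301: CS301 is gray → back edge
Back edge found, so a cycle exists: CS301 → CS250 → CS310 → CS120 → CS301.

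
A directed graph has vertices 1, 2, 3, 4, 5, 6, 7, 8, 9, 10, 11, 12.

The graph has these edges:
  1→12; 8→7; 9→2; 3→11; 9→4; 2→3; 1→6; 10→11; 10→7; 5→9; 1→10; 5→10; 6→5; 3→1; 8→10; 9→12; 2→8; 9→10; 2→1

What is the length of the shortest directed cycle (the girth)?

For each vertex v, BFS finds the shortest path from v back to v.
The shortest such closed walk is 5 → 9 → 2 → 1 → 6 → 5, length 5.

5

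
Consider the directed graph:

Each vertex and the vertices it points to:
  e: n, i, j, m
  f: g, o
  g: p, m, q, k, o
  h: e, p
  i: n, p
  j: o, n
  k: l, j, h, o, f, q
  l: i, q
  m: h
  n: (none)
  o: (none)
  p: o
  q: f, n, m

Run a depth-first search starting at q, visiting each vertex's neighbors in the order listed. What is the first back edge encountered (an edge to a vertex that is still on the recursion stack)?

e→m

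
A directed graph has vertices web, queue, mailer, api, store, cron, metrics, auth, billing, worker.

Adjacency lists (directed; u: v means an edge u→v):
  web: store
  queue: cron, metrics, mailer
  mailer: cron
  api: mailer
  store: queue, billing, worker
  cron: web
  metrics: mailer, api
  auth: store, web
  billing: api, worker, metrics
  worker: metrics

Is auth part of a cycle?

No

auth lies on a cycle iff there is a path from auth back to itself.
Exploring from auth, it never reaches itself; equivalently, its strongly connected component is a singleton.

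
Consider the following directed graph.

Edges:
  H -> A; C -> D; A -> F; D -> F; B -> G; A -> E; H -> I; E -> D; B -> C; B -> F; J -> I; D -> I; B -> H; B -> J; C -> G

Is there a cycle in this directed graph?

DFS with white/gray/black marking, starting from J:
J gray
  I gray
  I black
J black
A gray
  E gray
    D gray
      D→I: I black — skip
      F gray
      F black
    D black
  E black
  A→F: F black — skip
A black
B gray
  C gray
    G gray
    G black
    C→D: D black — skip
  C black
  B→G: G black — skip
  H gray
    H→A: A black — skip
    H→I: I black — skip
  H black
  B→F: F black — skip
  B→J: J black — skip
B black
Every edge goes to a white or black vertex — no back edge, so the graph is acyclic.

No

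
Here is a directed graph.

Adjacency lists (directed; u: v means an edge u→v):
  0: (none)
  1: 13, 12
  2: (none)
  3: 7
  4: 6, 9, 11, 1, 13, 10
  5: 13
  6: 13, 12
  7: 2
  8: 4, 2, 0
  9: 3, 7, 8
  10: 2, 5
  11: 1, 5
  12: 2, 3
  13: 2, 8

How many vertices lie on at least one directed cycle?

A vertex is on a directed cycle iff it belongs to a strongly connected component of size ≥ 2 (or has a self-loop).
The vertices on cycles are {1, 4, 5, 6, 8, 9, 10, 11, 13} — 9 in total.

9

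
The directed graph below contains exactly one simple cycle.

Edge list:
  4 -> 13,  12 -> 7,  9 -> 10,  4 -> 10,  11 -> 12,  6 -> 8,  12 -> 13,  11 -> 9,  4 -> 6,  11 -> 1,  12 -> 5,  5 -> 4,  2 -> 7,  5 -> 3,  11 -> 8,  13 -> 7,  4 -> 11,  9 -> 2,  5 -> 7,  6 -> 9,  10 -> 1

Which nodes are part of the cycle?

DFS with gray/black marking from 4:
4 gray
  6 gray
    9 gray
      2 gray
        7 gray
        7 black
      2 black
      10 gray
        1 gray
        1 black
      10 black
    9 black
    8 gray
    8 black
  6 black
  4→10: 10 black — skip
  13 gray
    13→7: 7 black — skip
  13 black
  11 gray
    12 gray
      12→7: 7 black — skip
      5 gray
        5→4: 4 is gray → back edge
Back edge closes the cycle 4 → 11 → 12 → 5 → 4; its vertices are {4, 5, 11, 12}.

4, 5, 11, 12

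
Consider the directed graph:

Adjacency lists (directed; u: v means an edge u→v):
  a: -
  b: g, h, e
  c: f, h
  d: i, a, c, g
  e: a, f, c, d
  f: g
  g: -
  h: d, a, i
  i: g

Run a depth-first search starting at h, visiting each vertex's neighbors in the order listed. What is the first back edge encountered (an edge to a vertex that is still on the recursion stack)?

c→h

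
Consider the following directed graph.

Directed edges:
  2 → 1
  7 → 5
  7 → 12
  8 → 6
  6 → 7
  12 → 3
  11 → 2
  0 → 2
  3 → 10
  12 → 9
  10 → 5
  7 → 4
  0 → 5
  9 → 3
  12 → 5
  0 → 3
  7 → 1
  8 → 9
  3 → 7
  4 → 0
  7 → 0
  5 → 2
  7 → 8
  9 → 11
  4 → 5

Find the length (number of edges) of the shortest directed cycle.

For each vertex v, BFS finds the shortest path from v back to v.
The shortest such closed walk is 7 → 8 → 6 → 7, length 3.

3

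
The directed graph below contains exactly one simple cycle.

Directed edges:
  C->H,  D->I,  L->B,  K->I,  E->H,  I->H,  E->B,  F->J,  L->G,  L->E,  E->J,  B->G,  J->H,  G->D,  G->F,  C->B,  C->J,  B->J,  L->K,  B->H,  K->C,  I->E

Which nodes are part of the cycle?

B, D, E, G, I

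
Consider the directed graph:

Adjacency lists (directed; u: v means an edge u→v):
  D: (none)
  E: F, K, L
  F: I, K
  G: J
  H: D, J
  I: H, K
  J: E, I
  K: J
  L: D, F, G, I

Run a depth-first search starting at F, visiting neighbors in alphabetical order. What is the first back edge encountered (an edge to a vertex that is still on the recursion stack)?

DFS from F (visiting neighbors in alphabetical order); mark gray on enter, black on exit:
F gray
  I gray
    H gray
      D gray
      D black
      J gray
        E gray
          E→F: F is gray → back edge
First back edge: E → F.

E→F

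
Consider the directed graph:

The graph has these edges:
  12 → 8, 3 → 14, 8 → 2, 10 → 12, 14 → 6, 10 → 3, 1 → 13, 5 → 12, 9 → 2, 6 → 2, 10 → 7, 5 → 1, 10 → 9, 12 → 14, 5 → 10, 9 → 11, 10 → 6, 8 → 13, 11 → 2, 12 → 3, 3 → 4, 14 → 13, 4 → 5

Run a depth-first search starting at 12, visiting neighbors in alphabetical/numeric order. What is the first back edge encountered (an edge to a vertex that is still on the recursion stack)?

10->3

DFS from 12 (visiting neighbors in alphabetical/numeric order); mark gray on enter, black on exit:
12 gray
  3 gray
    4 gray
      5 gray
        1 gray
          13 gray
          13 black
        1 black
        10 gray
          10→3: 3 is gray → back edge
First back edge: 10 → 3.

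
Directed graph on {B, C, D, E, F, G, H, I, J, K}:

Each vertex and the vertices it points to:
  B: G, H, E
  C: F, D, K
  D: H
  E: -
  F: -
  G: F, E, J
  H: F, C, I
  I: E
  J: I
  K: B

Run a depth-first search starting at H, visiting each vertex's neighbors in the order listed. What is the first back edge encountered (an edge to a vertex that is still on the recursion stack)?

DFS from H (visiting each vertex's neighbors in the order listed); mark gray on enter, black on exit:
H gray
  F gray
  F black
  C gray
    C→F: F black — skip
    D gray
      D→H: H is gray → back edge
First back edge: D → H.

D->H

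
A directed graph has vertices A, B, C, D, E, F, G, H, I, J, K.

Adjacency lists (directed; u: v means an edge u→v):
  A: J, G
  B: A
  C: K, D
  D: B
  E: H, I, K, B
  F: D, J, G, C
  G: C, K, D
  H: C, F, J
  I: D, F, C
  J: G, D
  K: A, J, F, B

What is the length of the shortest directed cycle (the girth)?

3

For each vertex v, BFS finds the shortest path from v back to v.
The shortest such closed walk is K → A → G → K, length 3.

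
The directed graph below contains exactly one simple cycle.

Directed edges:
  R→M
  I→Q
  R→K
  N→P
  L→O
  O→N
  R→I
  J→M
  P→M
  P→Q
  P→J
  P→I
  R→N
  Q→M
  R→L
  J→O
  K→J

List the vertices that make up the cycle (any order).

J, N, O, P

DFS with gray/black marking from N:
N gray
  P gray
    J gray
      M gray
      M black
      O gray
        O→N: N is gray → back edge
Back edge closes the cycle N → P → J → O → N; its vertices are {J, N, O, P}.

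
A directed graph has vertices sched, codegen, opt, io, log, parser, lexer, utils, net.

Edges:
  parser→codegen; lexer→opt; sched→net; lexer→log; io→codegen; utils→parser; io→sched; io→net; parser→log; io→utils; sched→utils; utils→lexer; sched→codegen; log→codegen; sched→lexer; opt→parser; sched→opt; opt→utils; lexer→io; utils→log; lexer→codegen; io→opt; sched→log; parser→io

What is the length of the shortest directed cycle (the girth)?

3

For each vertex v, BFS finds the shortest path from v back to v.
The shortest such closed walk is io → opt → parser → io, length 3.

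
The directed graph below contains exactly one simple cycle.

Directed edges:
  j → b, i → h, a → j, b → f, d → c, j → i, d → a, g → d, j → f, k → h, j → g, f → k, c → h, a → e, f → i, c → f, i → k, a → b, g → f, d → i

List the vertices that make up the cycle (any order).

DFS with gray/black marking from a:
a gray
  j gray
    f gray
      i gray
        k gray
          h gray
          h black
        k black
        i→h: h black — skip
      i black
      f→k: k black — skip
    f black
    g gray
      g→f: f black — skip
      d gray
        d→a: a is gray → back edge
Back edge closes the cycle a → j → g → d → a; its vertices are {a, d, g, j}.

a, d, g, j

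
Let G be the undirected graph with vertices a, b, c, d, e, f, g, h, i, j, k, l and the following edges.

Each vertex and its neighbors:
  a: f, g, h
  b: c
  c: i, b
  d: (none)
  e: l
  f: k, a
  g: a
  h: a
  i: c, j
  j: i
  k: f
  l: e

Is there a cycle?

No

DFS, tracking each vertex's parent; an edge to a visited non-parent vertex closes a cycle.
Start from h:
visit h (parent –)
  visit a (parent h)
    visit f (parent a)
      visit k (parent f)
        k–f: parent, skip
      f–a: parent, skip
    visit g (parent a)
      g–a: parent, skip
    a–h: parent, skip
visit b (parent –)
  visit c (parent b)
    visit i (parent c)
      i–c: parent, skip
      visit j (parent i)
        j–i: parent, skip
    c–b: parent, skip
visit d (parent –)
visit e (parent –)
  visit l (parent e)
    l–e: parent, skip
No non-parent visited neighbor found — the graph is a forest.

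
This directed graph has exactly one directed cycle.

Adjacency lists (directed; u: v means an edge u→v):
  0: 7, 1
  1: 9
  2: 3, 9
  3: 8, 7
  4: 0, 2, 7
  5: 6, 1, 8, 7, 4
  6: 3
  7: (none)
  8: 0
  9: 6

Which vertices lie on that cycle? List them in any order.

DFS with gray/black marking from 3:
3 gray
  8 gray
    0 gray
      7 gray
      7 black
      1 gray
        9 gray
          6 gray
            6→3: 3 is gray → back edge
Back edge closes the cycle 3 → 8 → 0 → 1 → 9 → 6 → 3; its vertices are {0, 1, 3, 6, 8, 9}.

0, 1, 3, 6, 8, 9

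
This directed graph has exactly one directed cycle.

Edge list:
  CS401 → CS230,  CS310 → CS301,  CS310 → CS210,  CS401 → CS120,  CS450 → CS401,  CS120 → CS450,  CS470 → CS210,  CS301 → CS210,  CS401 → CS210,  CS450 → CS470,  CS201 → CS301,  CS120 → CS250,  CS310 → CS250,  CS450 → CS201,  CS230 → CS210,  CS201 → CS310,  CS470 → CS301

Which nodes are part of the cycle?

CS120, CS401, CS450

DFS with gray/black marking from CS450:
CS450 gray
  CS401 gray
    CS120 gray
      CS120→CS450: CS450 is gray → back edge
Back edge closes the cycle CS450 → CS401 → CS120 → CS450; its vertices are {CS120, CS401, CS450}.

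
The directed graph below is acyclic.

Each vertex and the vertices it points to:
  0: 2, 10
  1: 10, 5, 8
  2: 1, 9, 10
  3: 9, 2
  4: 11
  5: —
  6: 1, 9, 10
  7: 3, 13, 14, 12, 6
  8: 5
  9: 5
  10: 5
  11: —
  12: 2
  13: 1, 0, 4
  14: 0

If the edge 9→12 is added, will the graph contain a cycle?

Yes

Adding 9→12 creates a cycle iff 12 can already reach 9.
Path from 12: 12 → 2 → 9.
So 12 → … → 9 → 12 is a cycle.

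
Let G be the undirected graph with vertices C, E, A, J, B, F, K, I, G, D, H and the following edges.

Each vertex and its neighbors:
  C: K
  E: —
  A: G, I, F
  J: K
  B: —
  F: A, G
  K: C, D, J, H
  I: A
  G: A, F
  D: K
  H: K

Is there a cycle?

DFS, tracking each vertex's parent; an edge to a visited non-parent vertex closes a cycle.
Start from E:
visit E (parent –)
visit C (parent –)
  visit K (parent C)
    K–C: parent, skip
    visit D (parent K)
      D–K: parent, skip
    visit J (parent K)
      J–K: parent, skip
    visit H (parent K)
      H–K: parent, skip
visit A (parent –)
  visit G (parent A)
    G–A: parent, skip
    visit F (parent G)
      F–A: A visited and ≠ parent → cycle
Cycle: A – G – F – A.

Yes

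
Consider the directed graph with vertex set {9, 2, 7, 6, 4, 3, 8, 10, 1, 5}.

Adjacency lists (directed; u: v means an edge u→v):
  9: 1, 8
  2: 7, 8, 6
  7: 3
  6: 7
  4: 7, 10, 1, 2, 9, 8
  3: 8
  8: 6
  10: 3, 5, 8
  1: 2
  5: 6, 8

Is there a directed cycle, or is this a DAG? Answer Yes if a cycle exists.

DFS with white/gray/black marking, starting from 3:
3 gray
  8 gray
    6 gray
      7 gray
        7→3: 3 is gray → back edge
Back edge found, so a cycle exists: 3 → 8 → 6 → 7 → 3.

Yes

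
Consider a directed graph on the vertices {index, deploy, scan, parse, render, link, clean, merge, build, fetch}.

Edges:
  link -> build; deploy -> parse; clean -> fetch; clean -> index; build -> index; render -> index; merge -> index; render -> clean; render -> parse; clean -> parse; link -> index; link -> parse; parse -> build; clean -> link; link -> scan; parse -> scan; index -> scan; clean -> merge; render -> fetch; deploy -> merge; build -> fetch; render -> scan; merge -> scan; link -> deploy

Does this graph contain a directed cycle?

DFS with white/gray/black marking, starting from merge:
merge gray
  scan gray
  scan black
  index gray
    index→scan: scan black — skip
  index black
merge black
deploy gray
  deploy→merge: merge black — skip
  parse gray
    build gray
      fetch gray
      fetch black
      build→index: index black — skip
    build black
    parse→scan: scan black — skip
  parse black
deploy black
render gray
  render→parse: parse black — skip
  render→scan: scan black — skip
  clean gray
    link gray
      link→index: index black — skip
      link→deploy: deploy black — skip
      link→build: build black — skip
      link→scan: scan black — skip
      link→parse: parse black — skip
    link black
    clean→merge: merge black — skip
    clean→fetch: fetch black — skip
    clean→index: index black — skip
    clean→parse: parse black — skip
  clean black
  render→index: index black — skip
  render→fetch: fetch black — skip
render black
Every edge goes to a white or black vertex — no back edge, so the graph is acyclic.

No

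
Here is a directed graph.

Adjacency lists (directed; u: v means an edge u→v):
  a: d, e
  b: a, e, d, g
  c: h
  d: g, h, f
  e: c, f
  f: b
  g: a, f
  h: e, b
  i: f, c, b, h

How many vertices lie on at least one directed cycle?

8

A vertex is on a directed cycle iff it belongs to a strongly connected component of size ≥ 2 (or has a self-loop).
The vertices on cycles are {a, b, c, d, e, f, g, h} — 8 in total.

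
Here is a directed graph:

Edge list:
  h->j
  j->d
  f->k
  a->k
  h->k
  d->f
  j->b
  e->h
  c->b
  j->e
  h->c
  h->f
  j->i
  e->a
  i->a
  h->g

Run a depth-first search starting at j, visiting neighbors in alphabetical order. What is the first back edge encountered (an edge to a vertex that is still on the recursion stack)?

h->j

DFS from j (visiting neighbors in alphabetical order); mark gray on enter, black on exit:
j gray
  b gray
  b black
  d gray
    f gray
      k gray
      k black
    f black
  d black
  e gray
    a gray
      a→k: k black — skip
    a black
    h gray
      c gray
        c→b: b black — skip
      c black
      h→f: f black — skip
      g gray
      g black
      h→j: j is gray → back edge
First back edge: h → j.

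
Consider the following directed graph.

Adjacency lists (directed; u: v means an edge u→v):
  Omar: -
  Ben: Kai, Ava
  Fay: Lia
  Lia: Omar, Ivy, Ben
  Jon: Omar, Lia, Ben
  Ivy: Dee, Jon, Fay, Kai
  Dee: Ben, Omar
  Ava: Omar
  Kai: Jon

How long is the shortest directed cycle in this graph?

3

For each vertex v, BFS finds the shortest path from v back to v.
The shortest such closed walk is Ivy → Fay → Lia → Ivy, length 3.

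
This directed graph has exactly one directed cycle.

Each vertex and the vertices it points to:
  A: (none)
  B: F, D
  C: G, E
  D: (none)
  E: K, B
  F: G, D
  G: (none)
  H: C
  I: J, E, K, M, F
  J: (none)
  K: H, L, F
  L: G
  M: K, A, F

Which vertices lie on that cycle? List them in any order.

DFS with gray/black marking from E:
E gray
  K gray
    H gray
      C gray
        G gray
        G black
        C→E: E is gray → back edge
Back edge closes the cycle E → K → H → C → E; its vertices are {C, E, H, K}.

C, E, H, K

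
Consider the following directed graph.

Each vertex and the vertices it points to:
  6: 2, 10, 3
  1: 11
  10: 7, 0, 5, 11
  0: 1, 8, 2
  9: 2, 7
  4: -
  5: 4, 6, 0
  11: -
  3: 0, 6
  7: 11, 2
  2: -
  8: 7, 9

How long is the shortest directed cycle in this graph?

For each vertex v, BFS finds the shortest path from v back to v.
The shortest such closed walk is 6 → 3 → 6, length 2.

2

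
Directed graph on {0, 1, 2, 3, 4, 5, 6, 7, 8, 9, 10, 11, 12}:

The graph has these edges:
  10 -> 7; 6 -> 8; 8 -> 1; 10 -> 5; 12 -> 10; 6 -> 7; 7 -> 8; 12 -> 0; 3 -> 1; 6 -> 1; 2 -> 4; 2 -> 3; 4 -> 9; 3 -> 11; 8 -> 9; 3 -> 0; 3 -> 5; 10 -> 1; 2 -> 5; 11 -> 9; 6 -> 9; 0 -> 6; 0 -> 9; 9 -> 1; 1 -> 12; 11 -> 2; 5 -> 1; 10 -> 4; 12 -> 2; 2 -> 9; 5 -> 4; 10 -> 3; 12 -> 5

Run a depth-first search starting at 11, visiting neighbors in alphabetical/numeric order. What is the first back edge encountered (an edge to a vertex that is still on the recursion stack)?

DFS from 11 (visiting neighbors in alphabetical/numeric order); mark gray on enter, black on exit:
11 gray
  2 gray
    3 gray
      0 gray
        6 gray
          1 gray
            12 gray
              12→0: 0 is gray → back edge
First back edge: 12 → 0.

12->0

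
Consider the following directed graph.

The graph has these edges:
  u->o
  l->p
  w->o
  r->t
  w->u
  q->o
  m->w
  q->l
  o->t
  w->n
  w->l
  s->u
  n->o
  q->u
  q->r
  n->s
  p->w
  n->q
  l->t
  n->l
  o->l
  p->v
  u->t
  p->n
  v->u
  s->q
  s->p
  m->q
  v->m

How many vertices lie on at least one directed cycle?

A vertex is on a directed cycle iff it belongs to a strongly connected component of size ≥ 2 (or has a self-loop).
The vertices on cycles are {l, m, n, o, p, q, s, u, v, w} — 10 in total.

10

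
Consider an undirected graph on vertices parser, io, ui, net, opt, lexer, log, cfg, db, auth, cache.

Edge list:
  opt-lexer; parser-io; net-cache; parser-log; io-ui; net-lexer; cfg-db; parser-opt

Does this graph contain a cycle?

DFS, tracking each vertex's parent; an edge to a visited non-parent vertex closes a cycle.
Start from opt:
visit opt (parent –)
  visit lexer (parent opt)
    lexer–opt: parent, skip
    visit net (parent lexer)
      visit cache (parent net)
        cache–net: parent, skip
      net–lexer: parent, skip
  visit parser (parent opt)
    visit io (parent parser)
      io–parser: parent, skip
      visit ui (parent io)
        ui–io: parent, skip
    parser–opt: parent, skip
    visit log (parent parser)
      log–parser: parent, skip
visit cfg (parent –)
  visit db (parent cfg)
    db–cfg: parent, skip
visit auth (parent –)
No non-parent visited neighbor found — the graph is a forest.

No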